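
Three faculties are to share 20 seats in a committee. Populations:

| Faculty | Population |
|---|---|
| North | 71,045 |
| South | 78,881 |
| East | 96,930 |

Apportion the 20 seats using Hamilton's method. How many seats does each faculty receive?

North 6, South 6, East 8

Total 246856; standard divisor 246856/20 ≈ 12342.8.
Standard quotas: North 5.7560, South 6.3909, East 7.8532.
Lower quotas: North 5, South 6, East 7 (sum 18, leaving 2 seats).
Remainders in descending order: East 0.8532, North 0.7560, South 0.3909.
The surplus seats go to East, North.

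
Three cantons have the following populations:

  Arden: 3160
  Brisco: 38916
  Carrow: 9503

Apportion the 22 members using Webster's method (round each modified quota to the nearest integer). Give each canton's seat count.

Arden: 1, Brisco: 17, Carrow: 4

Standard divisor 51579/22 ≈ 2344.5; standard quotas: Arden 1.348, Brisco 16.599, Carrow 4.053.
Rounding to the nearest integer gives Arden 1, Brisco 17, Carrow 4 — total 22, matching the house size, so no adjustment is needed.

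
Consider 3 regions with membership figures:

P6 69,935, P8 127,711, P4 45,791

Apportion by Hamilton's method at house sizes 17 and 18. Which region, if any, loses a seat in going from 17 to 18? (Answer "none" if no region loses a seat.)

At 17 seats: P6 5, P8 9, P4 3.
At 18 seats: P6 5, P8 10, P4 3.
No region's allocation decreased.

none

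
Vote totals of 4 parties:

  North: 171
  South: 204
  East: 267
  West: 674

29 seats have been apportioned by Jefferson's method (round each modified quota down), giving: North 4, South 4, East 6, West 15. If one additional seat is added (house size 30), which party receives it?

Priority for the next seat is population ÷ (current seats + 1).
Priorities: North 34.200, South 40.800, East 38.143, West 42.125.
Highest priority: West.

West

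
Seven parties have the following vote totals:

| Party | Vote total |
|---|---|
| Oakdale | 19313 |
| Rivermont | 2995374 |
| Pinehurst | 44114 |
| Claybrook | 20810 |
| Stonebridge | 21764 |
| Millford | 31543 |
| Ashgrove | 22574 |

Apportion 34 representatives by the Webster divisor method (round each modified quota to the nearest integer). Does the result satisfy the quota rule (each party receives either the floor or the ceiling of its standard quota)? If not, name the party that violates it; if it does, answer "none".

Rivermont

Standard quotas: Oakdale 0.208, Rivermont 32.275, Pinehurst 0.475, Claybrook 0.224, Stonebridge 0.235, Millford 0.340, Ashgrove 0.243.
Webster allocation: Oakdale 0, Rivermont 34, Pinehurst 0, Claybrook 0, Stonebridge 0, Millford 0, Ashgrove 0.
Rivermont has quota 32.275 (lower 32, upper 33) but receives 34 — outside the quota interval.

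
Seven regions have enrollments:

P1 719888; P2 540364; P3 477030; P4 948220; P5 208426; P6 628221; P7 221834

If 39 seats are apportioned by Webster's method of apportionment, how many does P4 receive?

Standard divisor 3743983/39 ≈ 95999.564; standard quotas: P1 7.499, P2 5.629, P3 4.969, P4 9.877, P5 2.171, P6 6.544, P7 2.311.
Rounding to the nearest integer gives P1 7, P2 6, P3 5, P4 10, P5 2, P6 7, P7 2 — total 39, matching the house size, so no adjustment is needed.
P4 receives 10.

10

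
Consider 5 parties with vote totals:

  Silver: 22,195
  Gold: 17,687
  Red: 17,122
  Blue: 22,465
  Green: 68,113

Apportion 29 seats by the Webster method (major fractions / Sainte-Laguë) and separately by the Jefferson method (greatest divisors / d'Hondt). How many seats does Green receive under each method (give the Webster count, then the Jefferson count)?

14 and 15

Webster: Silver 4, Gold 4, Red 3, Blue 4, Green 14.
Jefferson: Silver 4, Gold 3, Red 3, Blue 4, Green 15.
Green gets 14 under Webster and 15 under Jefferson.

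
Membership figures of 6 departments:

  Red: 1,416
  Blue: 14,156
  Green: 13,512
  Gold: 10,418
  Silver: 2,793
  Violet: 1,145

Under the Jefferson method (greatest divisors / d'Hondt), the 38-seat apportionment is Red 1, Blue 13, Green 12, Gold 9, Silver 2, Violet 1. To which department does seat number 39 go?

Gold

Priority for the next seat is population ÷ (current seats + 1).
Priorities: Red 708.000, Blue 1011.143, Green 1039.385, Gold 1041.800, Silver 931.000, Violet 572.500.
Highest priority: Gold.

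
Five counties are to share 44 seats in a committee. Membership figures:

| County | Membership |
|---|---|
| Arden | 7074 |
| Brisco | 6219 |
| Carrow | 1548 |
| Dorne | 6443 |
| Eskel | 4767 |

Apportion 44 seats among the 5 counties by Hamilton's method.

Arden 12, Brisco 10, Carrow 3, Dorne 11, Eskel 8

Total 26051; standard divisor 26051/44 ≈ 592.068.
Standard quotas: Arden 11.9479, Brisco 10.5039, Carrow 2.6146, Dorne 10.8822, Eskel 8.0514.
Lower quotas: Arden 11, Brisco 10, Carrow 2, Dorne 10, Eskel 8 (sum 41, leaving 3 seats).
Remainders in descending order: Arden 0.9479, Dorne 0.8822, Carrow 0.6146, Brisco 0.5039, Eskel 0.0514.
The surplus seats go to Arden, Dorne, Carrow.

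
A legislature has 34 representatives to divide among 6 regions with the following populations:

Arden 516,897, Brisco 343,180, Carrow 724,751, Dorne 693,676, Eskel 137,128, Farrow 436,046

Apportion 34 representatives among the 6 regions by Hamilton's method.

The standard divisor is 2851678/34 ≈ 83872.882.
Standard quotas: Arden 6.1629, Brisco 4.0917, Carrow 8.6411, Dorne 8.2706, Eskel 1.6350, Farrow 5.1989.
Lower quotas: Arden 6, Brisco 4, Carrow 8, Dorne 8, Eskel 1, Farrow 5 (sum 32, leaving 2 seats).
Remainders in descending order: Carrow 0.6411, Eskel 0.6350, Dorne 0.2706, Farrow 0.1989, Arden 0.1629, Brisco 0.0917.
Largest remainders: Carrow, Eskel receive the extra seats.

Arden: 6; Brisco: 4; Carrow: 9; Dorne: 8; Eskel: 2; Farrow: 5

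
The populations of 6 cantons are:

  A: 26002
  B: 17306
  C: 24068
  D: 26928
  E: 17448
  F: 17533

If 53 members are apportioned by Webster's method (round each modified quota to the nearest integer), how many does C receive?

10

Standard divisor 129285/53 ≈ 2439.34; standard quotas: A 10.659, B 7.095, C 9.867, D 11.039, E 7.153, F 7.188.
Rounding to the nearest integer gives A 11, B 7, C 10, D 11, E 7, F 7 — total 53, matching the house size, so no adjustment is needed.
C receives 10.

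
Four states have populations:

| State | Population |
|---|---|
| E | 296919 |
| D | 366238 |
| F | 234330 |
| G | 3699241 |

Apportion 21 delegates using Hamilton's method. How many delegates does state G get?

17

Standard divisor: 4596728 ÷ 21 ≈ 218891.81.
Standard quotas: E 1.3565, D 1.6731, F 1.0705, G 16.8999.
Lower quotas: E 1, D 1, F 1, G 16 (sum 19, leaving 2 seats).
Remainders in descending order: G 0.8999, D 0.6731, E 0.3565, F 0.0705.
The surplus seats go to G, D.
G receives 17.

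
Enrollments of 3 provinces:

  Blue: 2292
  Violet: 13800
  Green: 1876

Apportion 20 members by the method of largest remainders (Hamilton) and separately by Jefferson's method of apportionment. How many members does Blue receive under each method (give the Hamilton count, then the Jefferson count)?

3 and 2

Hamilton: Blue 3, Violet 15, Green 2.
Jefferson: Blue 2, Violet 16, Green 2.
Blue gets 3 under Hamilton and 2 under Jefferson.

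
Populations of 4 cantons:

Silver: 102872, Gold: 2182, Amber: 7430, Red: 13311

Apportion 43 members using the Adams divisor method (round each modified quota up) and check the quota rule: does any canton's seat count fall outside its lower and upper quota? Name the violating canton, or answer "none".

Standard quotas: Silver 35.164, Gold 0.746, Amber 2.540, Red 4.550.
Adams allocation: Silver 34, Gold 1, Amber 3, Red 5.
Silver has quota 35.164 (lower 35, upper 36) but receives 34 — outside the quota interval.

Silver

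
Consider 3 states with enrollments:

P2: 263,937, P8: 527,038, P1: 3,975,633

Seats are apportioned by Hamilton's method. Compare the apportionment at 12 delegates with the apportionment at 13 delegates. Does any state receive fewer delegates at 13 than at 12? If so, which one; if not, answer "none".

At 12 seats: P2 1, P8 1, P1 10.
At 13 seats: P2 1, P8 1, P1 11.
No state's allocation decreased.

none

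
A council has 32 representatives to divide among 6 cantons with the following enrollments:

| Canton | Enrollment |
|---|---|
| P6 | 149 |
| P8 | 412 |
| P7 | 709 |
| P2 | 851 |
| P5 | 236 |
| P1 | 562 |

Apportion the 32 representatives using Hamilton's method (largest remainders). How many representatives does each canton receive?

P6 2, P8 4, P7 8, P2 9, P5 3, P1 6

Standard divisor: 2919 ÷ 32 ≈ 91.219.
Standard quotas: P6 1.633, P8 4.517, P7 7.773, P2 9.329, P5 2.587, P1 6.161.
Lower quotas: P6 1, P8 4, P7 7, P2 9, P5 2, P1 6 (sum 29, leaving 3 seats).
Remainders in descending order: P7 0.773, P6 0.633, P5 0.587, P8 0.517, P2 0.329, P1 0.161.
The surplus seats go to P7, P6, P5.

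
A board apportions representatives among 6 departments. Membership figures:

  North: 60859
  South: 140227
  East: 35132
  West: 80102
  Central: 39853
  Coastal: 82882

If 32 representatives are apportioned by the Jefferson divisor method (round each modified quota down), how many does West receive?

6

Standard divisor 439055/32 ≈ 13720.469; standard quotas: North 4.436, South 10.220, East 2.561, West 5.838, Central 2.905, Coastal 6.041.
Rounding down gives 4, 10, 2, 5, 2, 6 = 29 seats, so the divisor must be adjusted.
With modified divisor 12500: modified quotas North 4.869, South 11.218, East 2.811, West 6.408, Central 3.188, Coastal 6.631.
Rounding down: North 4, South 11, East 2, West 6, Central 3, Coastal 6 (total 32).
West receives 6.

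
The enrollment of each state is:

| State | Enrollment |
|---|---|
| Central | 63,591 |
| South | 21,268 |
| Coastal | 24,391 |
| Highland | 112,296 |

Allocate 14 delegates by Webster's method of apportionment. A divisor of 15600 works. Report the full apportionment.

Central=4; South=1; Coastal=2; Highland=7

With modified divisor 15600: modified quotas Central 4.076, South 1.363, Coastal 1.564, Highland 7.198.
Rounding to the nearest integer: Central 4, South 1, Coastal 2, Highland 7 (total 14).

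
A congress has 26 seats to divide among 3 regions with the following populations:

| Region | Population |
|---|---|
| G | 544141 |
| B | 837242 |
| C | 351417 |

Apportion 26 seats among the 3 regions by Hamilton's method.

G 8; B 13; C 5

The standard divisor is 1732800/26 ≈ 66646.154.
Standard quotas: G 8.1646, B 12.5625, C 5.2729.
Lower quotas: G 8, B 12, C 5 (sum 25, leaving 1 seat).
Remainders in descending order: B 0.5625, C 0.2729, G 0.1646.
The surplus seat goes to B.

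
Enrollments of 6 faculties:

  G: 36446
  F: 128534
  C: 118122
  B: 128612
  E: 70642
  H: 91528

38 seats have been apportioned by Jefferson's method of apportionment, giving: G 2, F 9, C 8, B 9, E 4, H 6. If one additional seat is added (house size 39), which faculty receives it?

Priority for the next seat is population ÷ (current seats + 1).
Priorities: G 12148.667, F 12853.400, C 13124.667, B 12861.200, E 14128.400, H 13075.429.
Highest priority: E.

E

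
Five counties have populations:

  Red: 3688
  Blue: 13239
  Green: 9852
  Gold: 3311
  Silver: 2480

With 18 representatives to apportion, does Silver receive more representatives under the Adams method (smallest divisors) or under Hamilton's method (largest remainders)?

Adams: Red 2, Blue 7, Green 5, Gold 2, Silver 2.
Hamilton: Red 2, Blue 7, Green 6, Gold 2, Silver 1.
Silver gets 2 under Adams and 1 under Hamilton.

Adams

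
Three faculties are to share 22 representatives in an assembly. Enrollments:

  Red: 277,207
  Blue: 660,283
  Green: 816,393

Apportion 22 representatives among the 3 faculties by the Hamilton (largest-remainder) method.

Red 4, Blue 8, Green 10

Standard divisor: 1753883 ÷ 22 ≈ 79721.955.
Standard quotas: Red 3.4772, Blue 8.2823, Green 10.2405.
Lower quotas: Red 3, Blue 8, Green 10 (sum 21, leaving 1 seat).
Remainders in descending order: Red 0.4772, Blue 0.2823, Green 0.2405.
The surplus seat goes to Red.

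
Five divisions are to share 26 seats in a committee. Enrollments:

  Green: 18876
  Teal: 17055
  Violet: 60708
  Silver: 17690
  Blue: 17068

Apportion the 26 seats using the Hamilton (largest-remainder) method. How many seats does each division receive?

Green: 4; Teal: 3; Violet: 12; Silver: 4; Blue: 3

Standard divisor: 131397 ÷ 26 ≈ 5053.731.
Standard quotas: Green 3.7351, Teal 3.3747, Violet 12.0125, Silver 3.5004, Blue 3.3773.
Lower quotas: Green 3, Teal 3, Violet 12, Silver 3, Blue 3 (sum 24, leaving 2 seats).
Remainders in descending order: Green 0.7351, Silver 0.5004, Blue 0.3773, Teal 0.3747, Violet 0.0125.
The surplus seats go to Green, Silver.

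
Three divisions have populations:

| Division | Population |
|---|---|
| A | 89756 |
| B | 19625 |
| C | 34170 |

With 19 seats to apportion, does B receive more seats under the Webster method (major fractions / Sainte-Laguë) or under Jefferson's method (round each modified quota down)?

Webster: A 12, B 3, C 4.
Jefferson: A 13, B 2, C 4.
B gets 3 under Webster and 2 under Jefferson.

Webster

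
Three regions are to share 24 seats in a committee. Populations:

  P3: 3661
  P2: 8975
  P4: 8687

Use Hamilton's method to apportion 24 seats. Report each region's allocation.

P3 4, P2 10, P4 10

The standard divisor is 21323/24 ≈ 888.458.
Standard quotas: P3 4.1206, P2 10.1018, P4 9.7776.
Lower quotas: P3 4, P2 10, P4 9 (sum 23, leaving 1 seat).
Remainders in descending order: P4 0.7776, P3 0.1206, P2 0.1018.
Largest remainder: P4 receives the extra seat.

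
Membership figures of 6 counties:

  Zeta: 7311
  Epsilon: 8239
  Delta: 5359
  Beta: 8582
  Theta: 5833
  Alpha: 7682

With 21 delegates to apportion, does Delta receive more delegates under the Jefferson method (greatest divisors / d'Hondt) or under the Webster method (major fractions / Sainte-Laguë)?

Jefferson: Zeta 4, Epsilon 4, Delta 2, Beta 4, Theta 3, Alpha 4.
Webster: Zeta 3, Epsilon 4, Delta 3, Beta 4, Theta 3, Alpha 4.
Delta gets 2 under Jefferson and 3 under Webster.

Webster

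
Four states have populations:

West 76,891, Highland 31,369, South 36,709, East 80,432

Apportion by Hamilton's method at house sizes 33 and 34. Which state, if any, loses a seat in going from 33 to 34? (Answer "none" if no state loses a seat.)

none

At 33 seats: West 11, Highland 5, South 5, East 12.
At 34 seats: West 12, Highland 5, South 5, East 12.
No state's allocation decreased.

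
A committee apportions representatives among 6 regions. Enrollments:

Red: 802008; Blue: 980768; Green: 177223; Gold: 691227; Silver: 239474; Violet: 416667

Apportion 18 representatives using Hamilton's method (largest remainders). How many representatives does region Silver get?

1

The standard divisor is 3307367/18 ≈ 183742.611.
Standard quotas: Red 4.3648, Blue 5.3377, Green 0.9645, Gold 3.7619, Silver 1.3033, Violet 2.2677.
Lower quotas: Red 4, Blue 5, Green 0, Gold 3, Silver 1, Violet 2 (sum 15, leaving 3 seats).
Remainders in descending order: Green 0.9645, Gold 0.7619, Red 0.3648, Blue 0.3377, Silver 0.3033, Violet 0.2677.
Largest remainders: Green, Gold, Red receive the extra seats.
Silver receives 1.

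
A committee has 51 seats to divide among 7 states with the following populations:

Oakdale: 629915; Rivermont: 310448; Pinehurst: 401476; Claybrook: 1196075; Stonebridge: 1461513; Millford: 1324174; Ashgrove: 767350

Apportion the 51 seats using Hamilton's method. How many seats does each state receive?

Oakdale=5, Rivermont=3, Pinehurst=3, Claybrook=10, Stonebridge=12, Millford=11, Ashgrove=7

Standard divisor: 6090951 ÷ 51 ≈ 119430.412.
Standard quotas: Oakdale 5.2743, Rivermont 2.5994, Pinehurst 3.3616, Claybrook 10.0148, Stonebridge 12.2374, Millford 11.0874, Ashgrove 6.4251.
Lower quotas: Oakdale 5, Rivermont 2, Pinehurst 3, Claybrook 10, Stonebridge 12, Millford 11, Ashgrove 6 (sum 49, leaving 2 seats).
Remainders in descending order: Rivermont 0.5994, Ashgrove 0.4251, Pinehurst 0.3616, Oakdale 0.2743, Stonebridge 0.2374, Millford 0.0874, Claybrook 0.0148.
Largest remainders: Rivermont, Ashgrove receive the extra seats.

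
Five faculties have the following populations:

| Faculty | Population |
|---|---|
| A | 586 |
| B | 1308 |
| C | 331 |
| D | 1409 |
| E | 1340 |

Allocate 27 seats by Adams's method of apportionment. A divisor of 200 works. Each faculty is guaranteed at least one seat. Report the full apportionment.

With modified divisor 200: modified quotas A 2.930, B 6.540, C 1.655, D 7.045, E 6.700.
Rounding up: A 3, B 7, C 2, D 8, E 7 (total 27).

A: 3, B: 7, C: 2, D: 8, E: 7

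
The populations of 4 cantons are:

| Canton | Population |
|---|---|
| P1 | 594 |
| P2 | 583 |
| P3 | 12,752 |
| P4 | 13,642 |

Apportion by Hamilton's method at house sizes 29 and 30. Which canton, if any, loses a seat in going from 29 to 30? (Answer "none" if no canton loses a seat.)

P2

At 29 seats: P1 1, P2 1, P3 13, P4 14.
At 30 seats: P1 1, P2 0, P3 14, P4 15.
P2 drops from 1 to 0.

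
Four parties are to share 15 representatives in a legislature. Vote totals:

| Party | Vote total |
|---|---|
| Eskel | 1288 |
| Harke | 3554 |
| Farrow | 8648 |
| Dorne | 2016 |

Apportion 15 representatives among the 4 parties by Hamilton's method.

Eskel 1; Harke 4; Farrow 8; Dorne 2

The standard divisor is 15506/15 ≈ 1033.733.
Standard quotas: Eskel 1.2460, Harke 3.4380, Farrow 8.3658, Dorne 1.9502.
Lower quotas: Eskel 1, Harke 3, Farrow 8, Dorne 1 (sum 13, leaving 2 seats).
Remainders in descending order: Dorne 0.9502, Harke 0.4380, Farrow 0.3658, Eskel 0.2460.
The surplus seats go to Dorne, Harke.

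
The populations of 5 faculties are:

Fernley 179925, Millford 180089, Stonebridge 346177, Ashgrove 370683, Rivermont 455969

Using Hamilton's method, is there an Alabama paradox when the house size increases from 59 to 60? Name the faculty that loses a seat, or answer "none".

At 59 seats: Fernley 7, Millford 7, Stonebridge 13, Ashgrove 14, Rivermont 18.
At 60 seats: Fernley 7, Millford 7, Stonebridge 14, Ashgrove 14, Rivermont 18.
No faculty's allocation decreased.

none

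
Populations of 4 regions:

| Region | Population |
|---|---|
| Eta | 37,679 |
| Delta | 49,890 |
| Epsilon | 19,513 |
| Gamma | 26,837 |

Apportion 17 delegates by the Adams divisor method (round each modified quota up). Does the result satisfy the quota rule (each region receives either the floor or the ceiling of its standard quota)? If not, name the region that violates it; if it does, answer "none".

Standard quotas: Eta 4.783, Delta 6.333, Epsilon 2.477, Gamma 3.407.
Adams allocation: Eta 5, Delta 6, Epsilon 3, Gamma 3.
Every allocation lies between the lower and upper quota.

none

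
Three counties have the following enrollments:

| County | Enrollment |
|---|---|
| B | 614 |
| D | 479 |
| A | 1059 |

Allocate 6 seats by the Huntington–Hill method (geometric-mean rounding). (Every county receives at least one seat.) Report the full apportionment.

With divisor 386: modified quotas B 1.591, D 1.241, A 2.744.
Geometric-mean thresholds: B √(1·2)=1.414, D √(1·2)=1.414, A √(2·3)=2.449.
Each quota rounded against its threshold gives B 2, D 1, A 3 (total 6).

B 2, D 1, A 3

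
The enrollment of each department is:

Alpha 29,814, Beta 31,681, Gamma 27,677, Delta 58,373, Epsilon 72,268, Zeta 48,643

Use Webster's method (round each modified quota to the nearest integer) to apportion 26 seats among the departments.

Alpha=3, Beta=3, Gamma=3, Delta=5, Epsilon=7, Zeta=5

Standard divisor 268456/26 ≈ 10325.231; standard quotas: Alpha 2.887, Beta 3.068, Gamma 2.681, Delta 5.653, Epsilon 6.999, Zeta 4.711.
Rounding to the nearest integer gives 3, 3, 3, 6, 7, 5 = 27 seats, so the divisor must be adjusted.
With modified divisor 10700: modified quotas Alpha 2.786, Beta 2.961, Gamma 2.587, Delta 5.455, Epsilon 6.754, Zeta 4.546.
Rounding to the nearest integer: Alpha 3, Beta 3, Gamma 3, Delta 5, Epsilon 7, Zeta 5 (total 26).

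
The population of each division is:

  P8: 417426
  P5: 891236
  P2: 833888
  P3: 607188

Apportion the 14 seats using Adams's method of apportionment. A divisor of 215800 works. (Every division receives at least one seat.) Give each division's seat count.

P8 2; P5 5; P2 4; P3 3

With modified divisor 215800: modified quotas P8 1.934, P5 4.130, P2 3.864, P3 2.814.
Rounding up: P8 2, P5 5, P2 4, P3 3 (total 14).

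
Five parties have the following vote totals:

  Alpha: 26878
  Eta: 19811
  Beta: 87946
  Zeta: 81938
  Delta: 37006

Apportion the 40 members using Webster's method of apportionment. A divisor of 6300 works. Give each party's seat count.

With modified divisor 6300: modified quotas Alpha 4.266, Eta 3.145, Beta 13.960, Zeta 13.006, Delta 5.874.
Rounding to the nearest integer: Alpha 4, Eta 3, Beta 14, Zeta 13, Delta 6 (total 40).

Alpha: 4, Eta: 3, Beta: 14, Zeta: 13, Delta: 6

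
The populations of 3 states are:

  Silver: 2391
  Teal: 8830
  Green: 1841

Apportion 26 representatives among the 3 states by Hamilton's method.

Total 13062; standard divisor 13062/26 ≈ 502.385.
Standard quotas: Silver 4.7593, Teal 17.5762, Green 3.6645.
Lower quotas: Silver 4, Teal 17, Green 3 (sum 24, leaving 2 seats).
Remainders in descending order: Silver 0.7593, Green 0.6645, Teal 0.5762.
The surplus seats go to Silver, Green.

Silver: 5, Teal: 17, Green: 4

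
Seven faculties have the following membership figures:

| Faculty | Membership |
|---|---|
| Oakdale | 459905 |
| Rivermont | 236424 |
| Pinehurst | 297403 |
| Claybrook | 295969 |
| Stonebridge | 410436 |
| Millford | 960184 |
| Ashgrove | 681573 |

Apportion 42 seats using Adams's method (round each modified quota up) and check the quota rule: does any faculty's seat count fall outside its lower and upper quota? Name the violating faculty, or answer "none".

none

Standard quotas: Oakdale 5.780, Rivermont 2.971, Pinehurst 3.738, Claybrook 3.720, Stonebridge 5.158, Millford 12.067, Ashgrove 8.566.
Adams allocation: Oakdale 6, Rivermont 3, Pinehurst 4, Claybrook 4, Stonebridge 5, Millford 12, Ashgrove 8.
Every allocation lies between the lower and upper quota.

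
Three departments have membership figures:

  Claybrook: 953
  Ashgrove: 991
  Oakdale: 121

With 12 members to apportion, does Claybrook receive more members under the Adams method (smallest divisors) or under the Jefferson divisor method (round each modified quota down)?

Adams: Claybrook 5, Ashgrove 6, Oakdale 1.
Jefferson: Claybrook 6, Ashgrove 6, Oakdale 0.
Claybrook gets 5 under Adams and 6 under Jefferson.

Jefferson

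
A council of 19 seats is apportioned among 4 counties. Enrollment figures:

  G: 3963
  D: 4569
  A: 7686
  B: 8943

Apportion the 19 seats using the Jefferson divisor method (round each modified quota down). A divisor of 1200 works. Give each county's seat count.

With modified divisor 1200: modified quotas G 3.303, D 3.808, A 6.405, B 7.452.
Rounding down: G 3, D 3, A 6, B 7 (total 19).

G 3; D 3; A 6; B 7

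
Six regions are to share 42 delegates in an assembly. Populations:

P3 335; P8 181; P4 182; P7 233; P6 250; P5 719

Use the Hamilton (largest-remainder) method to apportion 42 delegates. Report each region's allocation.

P3=7, P8=4, P4=4, P7=5, P6=6, P5=16

Total 1900; standard divisor 1900/42 ≈ 45.238.
Standard quotas: P3 7.405, P8 4.001, P4 4.023, P7 5.151, P6 5.526, P5 15.894.
Lower quotas: P3 7, P8 4, P4 4, P7 5, P6 5, P5 15 (sum 40, leaving 2 seats).
Remainders in descending order: P5 0.894, P6 0.526, P3 0.405, P7 0.151, P4 0.023, P8 0.001.
Largest remainders: P5, P6 receive the extra seats.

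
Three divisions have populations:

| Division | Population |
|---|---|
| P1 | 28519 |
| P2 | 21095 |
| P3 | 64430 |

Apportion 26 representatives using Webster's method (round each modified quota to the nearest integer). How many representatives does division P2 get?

5

Standard divisor 114044/26 ≈ 4386.308; standard quotas: P1 6.502, P2 4.809, P3 14.689.
Rounding to the nearest integer gives 7, 5, 15 = 27 seats, so the divisor must be adjusted.
With modified divisor 4420: modified quotas P1 6.452, P2 4.773, P3 14.577.
Rounding to the nearest integer: P1 6, P2 5, P3 15 (total 26).
P2 receives 5.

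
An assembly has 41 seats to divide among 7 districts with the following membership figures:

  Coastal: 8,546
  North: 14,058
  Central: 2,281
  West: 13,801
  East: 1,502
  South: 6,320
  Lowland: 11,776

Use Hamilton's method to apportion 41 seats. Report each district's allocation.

Coastal: 6; North: 10; Central: 2; West: 10; East: 1; South: 4; Lowland: 8

The standard divisor is 58284/41 ≈ 1421.561.
Standard quotas: Coastal 6.0117, North 9.8891, Central 1.6046, West 9.7083, East 1.0566, South 4.4458, Lowland 8.2839.
Lower quotas: Coastal 6, North 9, Central 1, West 9, East 1, South 4, Lowland 8 (sum 38, leaving 3 seats).
Remainders in descending order: North 0.8891, West 0.7083, Central 0.6046, South 0.4458, Lowland 0.2839, East 0.0566, Coastal 0.0117.
Largest remainders: North, West, Central receive the extra seats.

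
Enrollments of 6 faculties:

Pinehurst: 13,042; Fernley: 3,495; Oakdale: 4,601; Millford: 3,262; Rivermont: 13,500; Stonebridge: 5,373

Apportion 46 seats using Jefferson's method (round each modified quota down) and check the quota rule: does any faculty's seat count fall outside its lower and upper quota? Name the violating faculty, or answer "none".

none

Standard quotas: Pinehurst 13.864, Fernley 3.715, Oakdale 4.891, Millford 3.468, Rivermont 14.351, Stonebridge 5.712.
Jefferson allocation: Pinehurst 14, Fernley 3, Oakdale 5, Millford 3, Rivermont 15, Stonebridge 6.
Every allocation lies between the lower and upper quota.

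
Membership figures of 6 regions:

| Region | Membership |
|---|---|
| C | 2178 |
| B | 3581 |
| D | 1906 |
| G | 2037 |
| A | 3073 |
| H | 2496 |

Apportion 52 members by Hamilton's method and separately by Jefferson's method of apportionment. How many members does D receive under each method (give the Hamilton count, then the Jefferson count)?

Hamilton: C 7, B 12, D 7, G 7, A 10, H 9.
Jefferson: C 7, B 12, D 6, G 7, A 11, H 9.
D gets 7 under Hamilton and 6 under Jefferson.

7 and 6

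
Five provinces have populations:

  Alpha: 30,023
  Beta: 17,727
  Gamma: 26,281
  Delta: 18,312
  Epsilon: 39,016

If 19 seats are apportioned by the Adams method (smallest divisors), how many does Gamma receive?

Standard divisor 131359/19 ≈ 6913.632; standard quotas: Alpha 4.343, Beta 2.564, Gamma 3.801, Delta 2.649, Epsilon 5.643.
Rounding up gives 5, 3, 4, 3, 6 = 21 seats, so the divisor must be adjusted.
With modified divisor 8300: modified quotas Alpha 3.617, Beta 2.136, Gamma 3.166, Delta 2.206, Epsilon 4.701.
Rounding up: Alpha 4, Beta 3, Gamma 4, Delta 3, Epsilon 5 (total 19).
Gamma receives 4.

4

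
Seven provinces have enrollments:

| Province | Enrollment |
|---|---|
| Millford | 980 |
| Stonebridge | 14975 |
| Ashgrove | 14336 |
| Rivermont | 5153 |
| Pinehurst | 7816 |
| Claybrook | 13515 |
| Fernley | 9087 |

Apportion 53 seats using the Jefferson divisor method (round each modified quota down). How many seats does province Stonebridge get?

13

Standard divisor 65862/53 ≈ 1242.679; standard quotas: Millford 0.789, Stonebridge 12.051, Ashgrove 11.536, Rivermont 4.147, Pinehurst 6.290, Claybrook 10.876, Fernley 7.312.
Rounding down gives 0, 12, 11, 4, 6, 10, 7 = 50 seats, so the divisor must be adjusted.
With modified divisor 1140: modified quotas Millford 0.860, Stonebridge 13.136, Ashgrove 12.575, Rivermont 4.520, Pinehurst 6.856, Claybrook 11.855, Fernley 7.971.
Rounding down: Millford 0, Stonebridge 13, Ashgrove 12, Rivermont 4, Pinehurst 6, Claybrook 11, Fernley 7 (total 53).
Stonebridge receives 13.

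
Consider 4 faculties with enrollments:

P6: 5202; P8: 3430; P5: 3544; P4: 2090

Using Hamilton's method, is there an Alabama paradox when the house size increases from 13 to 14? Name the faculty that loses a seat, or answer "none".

At 13 seats: P6 5, P8 3, P5 3, P4 2.
At 14 seats: P6 5, P8 3, P5 4, P4 2.
No faculty's allocation decreased.

none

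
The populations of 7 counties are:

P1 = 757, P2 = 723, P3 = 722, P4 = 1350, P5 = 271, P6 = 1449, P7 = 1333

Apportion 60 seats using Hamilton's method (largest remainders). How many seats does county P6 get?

13

The standard divisor is 6605/60 ≈ 110.083.
Standard quotas: P1 6.877, P2 6.568, P3 6.559, P4 12.263, P5 2.462, P6 13.163, P7 12.109.
Lower quotas: P1 6, P2 6, P3 6, P4 12, P5 2, P6 13, P7 12 (sum 57, leaving 3 seats).
Remainders in descending order: P1 0.877, P2 0.568, P3 0.559, P5 0.462, P4 0.263, P6 0.163, P7 0.109.
The surplus seats go to P1, P2, P3.
P6 receives 13.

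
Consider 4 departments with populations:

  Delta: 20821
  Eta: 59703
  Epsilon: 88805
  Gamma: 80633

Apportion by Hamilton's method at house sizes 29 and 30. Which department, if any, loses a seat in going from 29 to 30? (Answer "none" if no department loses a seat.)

At 29 seats: Delta 3, Eta 7, Epsilon 10, Gamma 9.
At 30 seats: Delta 2, Eta 7, Epsilon 11, Gamma 10.
Delta drops from 3 to 2.

Delta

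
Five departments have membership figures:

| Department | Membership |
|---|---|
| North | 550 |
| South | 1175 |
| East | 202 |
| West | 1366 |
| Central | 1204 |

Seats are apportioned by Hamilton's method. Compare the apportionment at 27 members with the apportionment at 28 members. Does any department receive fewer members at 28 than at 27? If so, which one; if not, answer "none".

At 27 seats: North 4, South 7, East 1, West 8, Central 7.
At 28 seats: North 3, South 7, East 1, West 9, Central 8.
North drops from 4 to 3.

North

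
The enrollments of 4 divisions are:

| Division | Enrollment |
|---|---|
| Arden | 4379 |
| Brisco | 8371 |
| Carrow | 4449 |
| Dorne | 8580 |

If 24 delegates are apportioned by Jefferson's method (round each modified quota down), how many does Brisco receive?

Standard divisor 25779/24 ≈ 1074.125; standard quotas: Arden 4.077, Brisco 7.793, Carrow 4.142, Dorne 7.988.
Rounding down gives 4, 7, 4, 7 = 22 seats, so the divisor must be adjusted.
With modified divisor 1000: modified quotas Arden 4.379, Brisco 8.371, Carrow 4.449, Dorne 8.580.
Rounding down: Arden 4, Brisco 8, Carrow 4, Dorne 8 (total 24).
Brisco receives 8.

8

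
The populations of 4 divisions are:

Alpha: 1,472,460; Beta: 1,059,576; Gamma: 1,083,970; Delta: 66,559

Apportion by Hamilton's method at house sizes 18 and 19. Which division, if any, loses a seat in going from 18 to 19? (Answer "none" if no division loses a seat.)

Delta

At 18 seats: Alpha 7, Beta 5, Gamma 5, Delta 1.
At 19 seats: Alpha 8, Beta 5, Gamma 6, Delta 0.
Delta drops from 1 to 0.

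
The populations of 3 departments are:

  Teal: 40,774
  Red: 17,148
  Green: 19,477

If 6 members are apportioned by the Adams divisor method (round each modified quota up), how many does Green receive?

2

Standard divisor 77399/6 ≈ 12899.833; standard quotas: Teal 3.161, Red 1.329, Green 1.510.
Rounding up gives 4, 2, 2 = 8 seats, so the divisor must be adjusted.
With modified divisor 18300: modified quotas Teal 2.228, Red 0.937, Green 1.064.
Rounding up: Teal 3, Red 1, Green 2 (total 6).
Green receives 2.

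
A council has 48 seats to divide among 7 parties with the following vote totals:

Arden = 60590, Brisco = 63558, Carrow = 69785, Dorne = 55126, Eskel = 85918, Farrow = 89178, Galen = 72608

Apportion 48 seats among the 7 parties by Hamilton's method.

Arden 6, Brisco 6, Carrow 7, Dorne 5, Eskel 8, Farrow 9, Galen 7

Total 496763; standard divisor 496763/48 ≈ 10349.229.
Standard quotas: Arden 5.8545, Brisco 6.1413, Carrow 6.7430, Dorne 5.3266, Eskel 8.3019, Farrow 8.6169, Galen 7.0158.
Lower quotas: Arden 5, Brisco 6, Carrow 6, Dorne 5, Eskel 8, Farrow 8, Galen 7 (sum 45, leaving 3 seats).
Remainders in descending order: Arden 0.8545, Carrow 0.7430, Farrow 0.6169, Dorne 0.3266, Eskel 0.3019, Brisco 0.1413, Galen 0.0158.
The surplus seats go to Arden, Carrow, Farrow.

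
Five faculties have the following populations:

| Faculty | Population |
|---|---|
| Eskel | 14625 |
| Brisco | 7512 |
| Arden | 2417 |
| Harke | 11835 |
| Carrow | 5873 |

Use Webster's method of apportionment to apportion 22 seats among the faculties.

Eskel 8, Brisco 4, Arden 1, Harke 6, Carrow 3

Standard divisor 42262/22 ≈ 1921; standard quotas: Eskel 7.613, Brisco 3.910, Arden 1.258, Harke 6.161, Carrow 3.057.
Rounding to the nearest integer gives Eskel 8, Brisco 4, Arden 1, Harke 6, Carrow 3 — total 22, matching the house size, so no adjustment is needed.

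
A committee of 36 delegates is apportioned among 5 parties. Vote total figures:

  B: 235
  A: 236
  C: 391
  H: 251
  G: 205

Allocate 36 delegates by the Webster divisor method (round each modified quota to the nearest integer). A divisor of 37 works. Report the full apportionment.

With modified divisor 37: modified quotas B 6.351, A 6.378, C 10.568, H 6.784, G 5.541.
Rounding to the nearest integer: B 6, A 6, C 11, H 7, G 6 (total 36).

B 6, A 6, C 11, H 7, G 6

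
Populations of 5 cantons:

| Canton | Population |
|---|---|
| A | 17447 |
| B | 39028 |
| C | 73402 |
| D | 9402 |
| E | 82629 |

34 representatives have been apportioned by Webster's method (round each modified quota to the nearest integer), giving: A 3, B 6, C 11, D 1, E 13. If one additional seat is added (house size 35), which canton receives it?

Priority for the next seat is population ÷ (current seats + 0.5).
Priorities: A 4984.857, B 6004.308, C 6382.783, D 6268.000, E 6120.667.
Highest priority: C.

C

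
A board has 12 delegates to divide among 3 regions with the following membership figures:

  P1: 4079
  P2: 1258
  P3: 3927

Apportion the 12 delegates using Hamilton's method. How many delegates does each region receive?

P1=5, P2=2, P3=5

The standard divisor is 9264/12 = 772.
Standard quotas: P1 5.284, P2 1.630, P3 5.087.
Lower quotas: P1 5, P2 1, P3 5 (sum 11, leaving 1 seat).
Remainders in descending order: P2 0.630, P1 0.284, P3 0.087.
Largest remainder: P2 receives the extra seat.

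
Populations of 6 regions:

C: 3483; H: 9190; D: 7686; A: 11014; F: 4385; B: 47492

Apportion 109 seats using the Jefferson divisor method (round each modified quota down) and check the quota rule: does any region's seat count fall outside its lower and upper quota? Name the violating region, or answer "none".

Standard quotas: C 4.560, H 12.033, D 10.063, A 14.421, F 5.741, B 62.182.
Jefferson allocation: C 4, H 12, D 10, A 14, F 5, B 64.
B has quota 62.182 (lower 62, upper 63) but receives 64 — outside the quota interval.

B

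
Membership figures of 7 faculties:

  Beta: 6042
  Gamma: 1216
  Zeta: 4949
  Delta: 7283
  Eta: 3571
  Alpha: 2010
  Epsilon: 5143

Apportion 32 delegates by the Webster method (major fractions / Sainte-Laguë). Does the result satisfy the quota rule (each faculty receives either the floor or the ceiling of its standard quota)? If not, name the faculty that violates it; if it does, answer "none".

Standard quotas: Beta 6.399, Gamma 1.288, Zeta 5.242, Delta 7.714, Eta 3.782, Alpha 2.129, Epsilon 5.447.
Webster allocation: Beta 6, Gamma 1, Zeta 5, Delta 8, Eta 4, Alpha 2, Epsilon 6.
Every allocation lies between the lower and upper quota.

none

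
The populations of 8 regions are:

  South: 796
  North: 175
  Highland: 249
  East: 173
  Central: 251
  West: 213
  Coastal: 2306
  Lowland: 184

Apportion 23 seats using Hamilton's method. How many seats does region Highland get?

Total 4347; standard divisor 4347/23 = 189.
Standard quotas: South 4.212, North 0.926, Highland 1.317, East 0.915, Central 1.328, West 1.127, Coastal 12.201, Lowland 0.974.
Lower quotas: South 4, North 0, Highland 1, East 0, Central 1, West 1, Coastal 12, Lowland 0 (sum 19, leaving 4 seats).
Remainders in descending order: Lowland 0.974, North 0.926, East 0.915, Central 0.328, Highland 0.317, South 0.212, Coastal 0.201, West 0.127.
The surplus seats go to Lowland, North, East, Central.
Highland receives 1.

1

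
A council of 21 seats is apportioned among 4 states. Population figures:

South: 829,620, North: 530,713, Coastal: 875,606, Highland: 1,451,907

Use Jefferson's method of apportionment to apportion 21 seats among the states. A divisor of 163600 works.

South: 5, North: 3, Coastal: 5, Highland: 8

With modified divisor 163600: modified quotas South 5.071, North 3.244, Coastal 5.352, Highland 8.875.
Rounding down: South 5, North 3, Coastal 5, Highland 8 (total 21).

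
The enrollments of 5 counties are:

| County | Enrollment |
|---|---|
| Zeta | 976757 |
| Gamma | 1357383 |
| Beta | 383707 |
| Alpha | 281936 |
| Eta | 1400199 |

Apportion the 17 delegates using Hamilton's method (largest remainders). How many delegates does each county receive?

Zeta=4, Gamma=5, Beta=2, Alpha=1, Eta=5

Standard divisor: 4399982 ÷ 17 ≈ 258822.471.
Standard quotas: Zeta 3.7738, Gamma 5.2445, Beta 1.4825, Alpha 1.0893, Eta 5.4099.
Lower quotas: Zeta 3, Gamma 5, Beta 1, Alpha 1, Eta 5 (sum 15, leaving 2 seats).
Remainders in descending order: Zeta 0.7738, Beta 0.4825, Eta 0.4099, Gamma 0.2445, Alpha 0.0893.
The surplus seats go to Zeta, Beta.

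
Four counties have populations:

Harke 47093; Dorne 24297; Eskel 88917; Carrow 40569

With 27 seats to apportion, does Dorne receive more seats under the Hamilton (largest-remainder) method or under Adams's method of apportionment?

Hamilton: Harke 6, Dorne 3, Eskel 12, Carrow 6.
Adams: Harke 6, Dorne 4, Eskel 11, Carrow 6.
Dorne gets 3 under Hamilton and 4 under Adams.

Adams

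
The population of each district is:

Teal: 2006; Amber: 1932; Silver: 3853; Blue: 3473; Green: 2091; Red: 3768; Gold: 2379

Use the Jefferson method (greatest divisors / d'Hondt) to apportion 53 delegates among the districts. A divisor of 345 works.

With modified divisor 345: modified quotas Teal 5.814, Amber 5.600, Silver 11.168, Blue 10.067, Green 6.061, Red 10.922, Gold 6.896.
Rounding down: Teal 5, Amber 5, Silver 11, Blue 10, Green 6, Red 10, Gold 6 (total 53).

Teal=5, Amber=5, Silver=11, Blue=10, Green=6, Red=10, Gold=6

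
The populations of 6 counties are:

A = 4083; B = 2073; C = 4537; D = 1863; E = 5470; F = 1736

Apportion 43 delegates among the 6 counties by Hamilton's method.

The standard divisor is 19762/43 ≈ 459.581.
Standard quotas: A 8.8842, B 4.5106, C 9.8720, D 4.0537, E 11.9021, F 3.7774.
Lower quotas: A 8, B 4, C 9, D 4, E 11, F 3 (sum 39, leaving 4 seats).
Remainders in descending order: E 0.9021, A 0.8842, C 0.8720, F 0.7774, B 0.5106, D 0.0537.
The surplus seats go to E, A, C, F.

A 9, B 4, C 10, D 4, E 12, F 4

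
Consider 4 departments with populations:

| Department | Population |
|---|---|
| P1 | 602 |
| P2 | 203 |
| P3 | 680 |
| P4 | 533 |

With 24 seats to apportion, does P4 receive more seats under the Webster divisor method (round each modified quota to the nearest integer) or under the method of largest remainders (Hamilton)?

Webster

Webster: P1 7, P2 2, P3 8, P4 7.
Hamilton: P1 7, P2 3, P3 8, P4 6.
P4 gets 7 under Webster and 6 under Hamilton.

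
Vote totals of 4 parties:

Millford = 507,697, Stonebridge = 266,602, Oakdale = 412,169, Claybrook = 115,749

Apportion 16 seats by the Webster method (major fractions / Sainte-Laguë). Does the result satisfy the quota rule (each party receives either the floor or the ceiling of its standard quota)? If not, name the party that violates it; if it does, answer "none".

Standard quotas: Millford 6.238, Stonebridge 3.276, Oakdale 5.064, Claybrook 1.422.
Webster allocation: Millford 7, Stonebridge 3, Oakdale 5, Claybrook 1.
Every allocation lies between the lower and upper quota.

none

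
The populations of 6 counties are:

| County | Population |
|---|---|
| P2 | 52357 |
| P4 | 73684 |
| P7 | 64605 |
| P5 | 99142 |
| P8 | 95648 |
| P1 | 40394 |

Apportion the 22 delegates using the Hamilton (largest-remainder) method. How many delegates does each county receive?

Standard divisor: 425830 ÷ 22 ≈ 19355.909.
Standard quotas: P2 2.7050, P4 3.8068, P7 3.3377, P5 5.1221, P8 4.9415, P1 2.0869.
Lower quotas: P2 2, P4 3, P7 3, P5 5, P8 4, P1 2 (sum 19, leaving 3 seats).
Remainders in descending order: P8 0.9415, P4 0.8068, P2 0.7050, P7 0.3377, P5 0.1221, P1 0.0869.
Largest remainders: P8, P4, P2 receive the extra seats.

P2=3; P4=4; P7=3; P5=5; P8=5; P1=2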